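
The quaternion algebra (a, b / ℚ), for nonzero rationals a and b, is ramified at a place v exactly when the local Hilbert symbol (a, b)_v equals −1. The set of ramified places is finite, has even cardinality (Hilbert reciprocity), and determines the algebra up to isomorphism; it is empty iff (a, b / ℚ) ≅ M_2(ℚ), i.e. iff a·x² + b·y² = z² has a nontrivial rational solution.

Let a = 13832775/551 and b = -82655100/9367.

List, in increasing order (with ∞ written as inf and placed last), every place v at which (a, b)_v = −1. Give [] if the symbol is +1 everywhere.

(a, b) ≡ (418209, -7109553) mod (ℚ^×)²; places V = {2, 3, 5, 11, 17, 19, 23, 29, ∞}.
(a,b)_11: α=1, u≡5; β=3, v≡1 (mod 11); (5|11)=+1, (1|11)=+1; sign (−1)^1·+1^3·+1^1 = -1.
(a,b)_23: α=1, u≡2; β=1, v≡16 (mod 23); (2|23)=+1, (16|23)=+1; sign (−1)^1·+1^1·+1^1 = -1.
(a,b)_∞: sgn(418209)=+, sgn(-7109553)=−, so +1.
(a,b)_3: α=7, u≡2; β=3, v≡2 (mod 3); (2|3)=-1, (2|3)=-1; sign (−1)^1·-1^3·-1^7 = -1.
(a,b)_17: α=0, u≡4; β=-1, v≡8 (mod 17); (4|17)=+1, (8|17)=+1; sign (−1)^0·+1^-1·+1^0 = +1.
(a,b)_2: α=0, β=2; u≡1, v≡7 (mod 8); ε(u)ε(v)=0·1, αω(v)=0·0, βω(u)=2·0; sum ≡ 0  ⇒  +1.
(a,b)_19: α=-1, u≡11; β=-1, v≡8 (mod 19); (11|19)=+1, (8|19)=-1; sign (−1)^1·+1^-1·-1^-1 = +1.
(a,b)_5: α=2, u≡1; β=2, v≡3 (mod 5); (1|5)=+1, (3|5)=-1; sign (−1)^0·+1^2·-1^2 = +1.
(a,b)_29: α=-1, u≡8; β=-1, v≡1 (mod 29); (8|29)=-1, (1|29)=+1; sign (−1)^0·-1^-1·+1^-1 = -1.
(418209, -7109553 / ℚ) ramifies at {3, 11, 23, 29}: a division algebra.

[3, 11, 23, 29]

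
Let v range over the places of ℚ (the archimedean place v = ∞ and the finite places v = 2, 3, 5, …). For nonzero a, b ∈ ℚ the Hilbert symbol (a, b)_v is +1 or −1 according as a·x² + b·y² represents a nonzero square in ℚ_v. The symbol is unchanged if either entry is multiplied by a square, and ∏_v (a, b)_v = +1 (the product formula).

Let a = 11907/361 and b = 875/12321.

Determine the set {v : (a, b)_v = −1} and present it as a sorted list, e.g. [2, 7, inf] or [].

[2, 3, 5, 7]

(a, b) ≡ (3, 35) mod (ℚ^×)²; places V = {2, 3, 5, 7, 19, 37, ∞}.
(a,b)_7: α=2, u≡3; β=1, v≡6 (mod 7); (3|7)=-1, (6|7)=-1; sign (−1)^0·-1^1·-1^2 = -1.
(a,b)_3: α=5, u≡1; β=-2, v≡2 (mod 3); (1|3)=+1, (2|3)=-1; sign (−1)^0·+1^-2·-1^5 = -1.
(a,b)_∞: sgn(3)=+, sgn(35)=+, so +1.
(a,b)_19: α=-2, u≡13; β=0, v≡17 (mod 19); (13|19)=-1, (17|19)=+1; sign (−1)^0·-1^0·+1^-2 = +1.
(a,b)_5: α=0, u≡2; β=3, v≡2 (mod 5); (2|5)=-1, (2|5)=-1; sign (−1)^0·-1^3·-1^0 = -1.
(a,b)_37: α=0, u≡9; β=-2, v≡15 (mod 37); (9|37)=+1, (15|37)=-1; sign (−1)^0·+1^-2·-1^0 = +1.
(a,b)_2: α=0, β=0; u≡3, v≡3 (mod 8); ε(u)ε(v)=1·1, αω(v)=0·1, βω(u)=0·1; sum ≡ 1  ⇒  -1.
|Ram(3, 35)| = 4, even; anisotropic at {2, 3, 5, 7}.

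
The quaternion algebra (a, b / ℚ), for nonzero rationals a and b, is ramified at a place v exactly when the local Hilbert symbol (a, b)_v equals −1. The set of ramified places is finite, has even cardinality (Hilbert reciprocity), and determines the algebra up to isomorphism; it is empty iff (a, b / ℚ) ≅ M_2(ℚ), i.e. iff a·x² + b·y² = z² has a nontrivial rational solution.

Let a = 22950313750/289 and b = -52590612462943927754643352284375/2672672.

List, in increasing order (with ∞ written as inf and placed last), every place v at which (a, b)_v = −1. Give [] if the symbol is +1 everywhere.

(a, b) ≡ (749398, -177291790) mod (ℚ^×)²; places V = {2, 3, 5, 7, 13, 17, 19, 29, 31, 37, 41, 47, ∞}.
(a,b)_2: α=1, β=-5; u≡3, v≡1 (mod 8); ε(u)ε(v)=1·0, αω(v)=1·0, βω(u)=-5·1; sum ≡ 1  ⇒  -1.
(a,b)_13: α=1, u≡9; β=1, v≡6 (mod 13); (9|13)=+1, (6|13)=-1; sign (−1)^0·+1^1·-1^1 = -1.
(a,b)_5: α=4, u≡3; β=5, v≡2 (mod 5); (3|5)=-1, (2|5)=-1; sign (−1)^0·-1^5·-1^4 = -1.
(a,b)_47: α=0, u≡26; β=2, v≡25 (mod 47); (26|47)=-1, (25|47)=+1; sign (−1)^0·-1^2·+1^0 = +1.
(a,b)_19: α=1, u≡11; β=6, v≡15 (mod 19); (11|19)=+1, (15|19)=-1; sign (−1)^0·+1^6·-1^1 = -1.
(a,b)_∞: sgn(749398)=+, sgn(-177291790)=−, so +1.
(a,b)_29: α=0, u≡20; β=1, v≡24 (mod 29); (20|29)=+1, (24|29)=+1; sign (−1)^0·+1^1·+1^0 = +1.
(a,b)_31: α=0, u≡5; β=1, v≡5 (mod 31); (5|31)=+1, (5|31)=+1; sign (−1)^0·+1^1·+1^0 = +1.
(a,b)_41: α=1, u≡8; β=3, v≡16 (mod 41); (8|41)=+1, (16|41)=+1; sign (−1)^0·+1^3·+1^1 = +1.
(a,b)_37: α=1, u≡13; β=3, v≡14 (mod 37); (13|37)=-1, (14|37)=-1; sign (−1)^0·-1^3·-1^1 = +1.
(a,b)_3: α=0, u≡1; β=4, v≡2 (mod 3); (1|3)=+1, (2|3)=-1; sign (−1)^0·+1^4·-1^0 = +1.
(a,b)_17: α=-2, u≡15; β=-4, v≡6 (mod 17); (15|17)=+1, (6|17)=-1; sign (−1)^0·+1^-4·-1^-2 = +1.
(a,b)_7: α=2, u≡6; β=2, v≡5 (mod 7); (6|7)=-1, (5|7)=-1; sign (−1)^0·-1^2·-1^2 = +1.
(749398, -177291790 / ℚ) ramifies at {2, 5, 13, 19}: a division algebra.

[2, 5, 13, 19]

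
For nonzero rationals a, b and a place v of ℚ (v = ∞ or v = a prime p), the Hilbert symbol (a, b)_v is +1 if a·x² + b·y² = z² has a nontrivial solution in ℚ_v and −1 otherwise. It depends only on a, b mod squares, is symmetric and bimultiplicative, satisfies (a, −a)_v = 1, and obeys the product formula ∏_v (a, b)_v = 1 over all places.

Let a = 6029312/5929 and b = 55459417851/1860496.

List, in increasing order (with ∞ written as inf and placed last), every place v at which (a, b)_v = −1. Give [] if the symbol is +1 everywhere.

[2, 23]

Mod squares: a ≡ 23, b ≡ 19. Check v ∈ {∞, 2, 3, 7, 11, 19, 23, 29, 31}.
v=7: a=7^-2·(≡1), b=7^0·(≡5) mod 7; (1|7)=+1, (5|7)=-1; (−1)^{-2·0·3}·(+1)^0·(-1)^-2 = +1.
v=2: v_2(a)=18, v_2(b)=-4; units ≡ 7, 3 (mod 8); ε·ε+αω+βω = 1·1+18·1+-4·0 ≡ 1  ⇒  (a,b)_2 = -1.
v=23: a=23^1·(≡2), b=23^2·(≡11) mod 23; (2|23)=+1, (11|23)=-1; (−1)^{1·2·11}·(+1)^2·(-1)^1 = -1.
v=19: a=19^0·(≡4), b=19^1·(≡11) mod 19; (4|19)=+1, (11|19)=+1; (−1)^{0·1·9}·(+1)^1·(+1)^0 = +1.
v=31: a=31^0·(≡23), b=31^-2·(≡9) mod 31; (23|31)=-1, (9|31)=+1; (−1)^{0·-2·15}·(-1)^-2·(+1)^0 = +1.
v=11: a=11^-2·(≡5), b=11^-2·(≡10) mod 11; (5|11)=+1, (10|11)=-1; (−1)^{-2·-2·5}·(+1)^-2·(-1)^-2 = +1.
v=29: a=29^0·(≡23), b=29^2·(≡3) mod 29; (23|29)=+1, (3|29)=-1; (−1)^{0·2·14}·(+1)^2·(-1)^0 = +1.
v=∞: 23 > 0 and 19 > 0  ⇒  (a,b)_∞ = +1.
v=3: a=3^0·(≡2), b=3^8·(≡1) mod 3; (2|3)=-1, (1|3)=+1; (−1)^{0·8·1}·(-1)^8·(+1)^0 = +1.
|Ram(23, 19)| = 2, even; anisotropic at {2, 23}.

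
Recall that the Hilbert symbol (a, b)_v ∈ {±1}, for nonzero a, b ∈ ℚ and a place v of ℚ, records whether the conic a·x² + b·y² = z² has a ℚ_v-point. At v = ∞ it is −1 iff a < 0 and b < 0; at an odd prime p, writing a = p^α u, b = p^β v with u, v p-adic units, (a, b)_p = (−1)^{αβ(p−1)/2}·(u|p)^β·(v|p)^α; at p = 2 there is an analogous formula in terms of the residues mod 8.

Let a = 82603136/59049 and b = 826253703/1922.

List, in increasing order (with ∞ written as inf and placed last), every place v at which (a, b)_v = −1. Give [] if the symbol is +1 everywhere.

[17, 29]

(a, b) ≡ (4466, 18734) mod (ℚ^×)²; places V = {2, 3, 7, 11, 17, 19, 29, 31, ∞}.
(a,b)_31: α=0, u≡14; β=-2, v≡4 (mod 31); (14|31)=+1, (4|31)=+1; sign (−1)^0·+1^-2·+1^0 = +1.
(a,b)_∞: sgn(4466)=+, sgn(18734)=+, so +1.
(a,b)_2: α=7, β=-1; u≡1, v≡7 (mod 8); ε(u)ε(v)=0·1, αω(v)=7·0, βω(u)=-1·0; sum ≡ 0  ⇒  +1.
(a,b)_19: α=0, u≡16; β=1, v≡9 (mod 19); (16|19)=+1, (9|19)=+1; sign (−1)^0·+1^1·+1^0 = +1.
(a,b)_29: α=1, u≡24; β=1, v≡10 (mod 29); (24|29)=+1, (10|29)=-1; sign (−1)^0·+1^1·-1^1 = -1.
(a,b)_11: α=1, u≡6; β=2, v≡5 (mod 11); (6|11)=-1, (5|11)=+1; sign (−1)^0·-1^2·+1^1 = +1.
(a,b)_17: α=2, u≡11; β=1, v≡6 (mod 17); (11|17)=-1, (6|17)=-1; sign (−1)^0·-1^1·-1^2 = -1.
(a,b)_3: α=-10, u≡2; β=6, v≡2 (mod 3); (2|3)=-1, (2|3)=-1; sign (−1)^0·-1^6·-1^-10 = +1.
(a,b)_7: α=1, u≡4; β=0, v≡4 (mod 7); (4|7)=+1, (4|7)=+1; sign (−1)^0·+1^0·+1^1 = +1.
|Ram(4466, 18734)| = 2, even; anisotropic at {17, 29}.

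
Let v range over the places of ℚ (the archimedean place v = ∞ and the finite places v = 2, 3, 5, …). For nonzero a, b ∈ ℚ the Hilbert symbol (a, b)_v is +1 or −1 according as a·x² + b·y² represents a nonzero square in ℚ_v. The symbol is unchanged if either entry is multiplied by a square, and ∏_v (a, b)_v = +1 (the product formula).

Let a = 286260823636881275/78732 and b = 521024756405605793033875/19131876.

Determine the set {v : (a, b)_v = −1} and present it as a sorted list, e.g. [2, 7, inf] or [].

[5, 23]

(a, b) ≡ (897, 20995) mod (ℚ^×)²; places V = {2, 3, 5, 7, 13, 17, 19, 23, ∞}.
(a,b)_5: α=2, u≡3; β=3, v≡1 (mod 5); (3|5)=-1, (1|5)=+1; sign (−1)^0·-1^3·+1^2 = -1.
(a,b)_17: α=4, u≡2; β=5, v≡3 (mod 17); (2|17)=+1, (3|17)=-1; sign (−1)^0·+1^5·-1^4 = +1.
(a,b)_3: α=-9, u≡2; β=-14, v≡1 (mod 3); (2|3)=-1, (1|3)=+1; sign (−1)^0·-1^-14·+1^-9 = +1.
(a,b)_2: α=-2, β=-2; u≡1, v≡3 (mod 8); ε(u)ε(v)=0·1, αω(v)=-2·1, βω(u)=-2·0; sum ≡ 0  ⇒  +1.
(a,b)_7: α=4, u≡2; β=6, v≡4 (mod 7); (2|7)=+1, (4|7)=+1; sign (−1)^0·+1^6·+1^4 = +1.
(a,b)_19: α=2, u≡7; β=3, v≡10 (mod 19); (7|19)=+1, (10|19)=-1; sign (−1)^0·+1^3·-1^2 = +1.
(a,b)_13: α=1, u≡1; β=1, v≡3 (mod 13); (1|13)=+1, (3|13)=+1; sign (−1)^0·+1^1·+1^1 = +1.
(a,b)_23: α=3, u≡2; β=4, v≡20 (mod 23); (2|23)=+1, (20|23)=-1; sign (−1)^0·+1^4·-1^3 = -1.
(a,b)_∞: sgn(897)=+, sgn(20995)=+, so +1.
|Ram(897, 20995)| = 2, even; anisotropic at {5, 23}.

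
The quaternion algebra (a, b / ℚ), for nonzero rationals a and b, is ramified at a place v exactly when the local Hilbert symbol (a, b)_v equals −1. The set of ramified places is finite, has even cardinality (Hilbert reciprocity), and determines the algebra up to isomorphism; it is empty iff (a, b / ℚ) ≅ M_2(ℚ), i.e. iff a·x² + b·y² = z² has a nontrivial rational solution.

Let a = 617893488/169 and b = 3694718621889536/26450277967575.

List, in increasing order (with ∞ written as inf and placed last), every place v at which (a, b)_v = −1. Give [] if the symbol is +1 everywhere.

[2, 3, 31, 37, 43, 47]

(a, b) ≡ (4290927, 14147) mod (ℚ^×)²; places V = {2, 3, 5, 7, 11, 13, 17, 29, 31, 37, 43, 47, ∞}.
(a,b)_5: α=0, u≡2; β=-2, v≡2 (mod 5); (2|5)=-1, (2|5)=-1; sign (−1)^0·-1^-2·-1^0 = +1.
(a,b)_17: α=0, u≡4; β=-2, v≡14 (mod 17); (4|17)=+1, (14|17)=-1; sign (−1)^0·+1^-2·-1^0 = +1.
(a,b)_29: α=1, u≡1; β=2, v≡4 (mod 29); (1|29)=+1, (4|29)=+1; sign (−1)^0·+1^2·+1^1 = +1.
(a,b)_13: α=-2, u≡4; β=0, v≡1 (mod 13); (4|13)=+1, (1|13)=+1; sign (−1)^0·+1^0·+1^-2 = +1.
(a,b)_2: α=4, β=10; u≡7, v≡3 (mod 8); ε(u)ε(v)=1·1, αω(v)=4·1, βω(u)=10·0; sum ≡ 1  ⇒  -1.
(a,b)_47: α=0, u≡10; β=3, v≡20 (mod 47); (10|47)=-1, (20|47)=-1; sign (−1)^0·-1^3·-1^0 = -1.
(a,b)_7: α=0, u≡2; β=-3, v≡6 (mod 7); (2|7)=+1, (6|7)=-1; sign (−1)^0·+1^-3·-1^0 = +1.
(a,b)_31: α=1, u≡25; β=2, v≡21 (mod 31); (25|31)=+1, (21|31)=-1; sign (−1)^0·+1^2·-1^1 = -1.
(a,b)_∞: sgn(4290927)=+, sgn(14147)=+, so +1.
(a,b)_11: α=0, u≡9; β=-4, v≡1 (mod 11); (9|11)=+1, (1|11)=+1; sign (−1)^0·+1^-4·+1^0 = +1.
(a,b)_43: α=1, u≡27; β=1, v≡22 (mod 43); (27|43)=-1, (22|43)=-1; sign (−1)^1·-1^1·-1^1 = -1.
(a,b)_3: α=3, u≡2; β=-6, v≡2 (mod 3); (2|3)=-1, (2|3)=-1; sign (−1)^0·-1^-6·-1^3 = -1.
(a,b)_37: α=1, u≡31; β=0, v≡20 (mod 37); (31|37)=-1, (20|37)=-1; sign (−1)^0·-1^0·-1^1 = -1.
Ram(4290927, 14147) = {2, 3, 31, 37, 43, 47}; no ℚ_2-point on the conic.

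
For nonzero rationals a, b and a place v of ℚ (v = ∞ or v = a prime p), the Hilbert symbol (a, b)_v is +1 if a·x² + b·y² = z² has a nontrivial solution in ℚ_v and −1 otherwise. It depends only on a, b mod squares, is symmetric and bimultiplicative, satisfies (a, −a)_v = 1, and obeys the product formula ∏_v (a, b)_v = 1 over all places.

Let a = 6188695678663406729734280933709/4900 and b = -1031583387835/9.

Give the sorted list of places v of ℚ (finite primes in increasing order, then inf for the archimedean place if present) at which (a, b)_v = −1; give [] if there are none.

Mod squares: a ≡ 4301, b ≡ -11538835. Check v ∈ {∞, 2, 3, 5, 7, 11, 13, 17, 23, 41, 43}.
v=7: a=7^-2·(≡5), b=7^1·(≡1) mod 7; (5|7)=-1, (1|7)=+1; (−1)^{-2·1·3}·(-1)^1·(+1)^-2 = -1.
v=11: a=11^5·(≡7), b=11^1·(≡6) mod 11; (7|11)=-1, (6|11)=-1; (−1)^{5·1·5}·(-1)^1·(-1)^5 = -1.
v=2: v_2(a)=-2, v_2(b)=0; units ≡ 5, 5 (mod 8); ε·ε+αω+βω = 0·0+-2·1+0·1 ≡ 0  ⇒  (a,b)_2 = +1.
v=23: a=23^5·(≡8), b=23^2·(≡3) mod 23; (8|23)=+1, (3|23)=+1; (−1)^{5·2·11}·(+1)^2·(+1)^5 = +1.
v=∞: 4301 > 0 and -11538835 < 0  ⇒  (a,b)_∞ = +1.
v=41: a=41^2·(≡33), b=41^1·(≡29) mod 41; (33|41)=+1, (29|41)=-1; (−1)^{2·1·20}·(+1)^1·(-1)^2 = +1.
v=17: a=17^3·(≡16), b=17^1·(≡1) mod 17; (16|17)=+1, (1|17)=+1; (−1)^{3·1·8}·(+1)^1·(+1)^3 = +1.
v=43: a=43^2·(≡1), b=43^1·(≡8) mod 43; (1|43)=+1, (8|43)=-1; (−1)^{2·1·21}·(+1)^1·(-1)^2 = +1.
v=13: a=13^6·(≡7), b=13^2·(≡4) mod 13; (7|13)=-1, (4|13)=+1; (−1)^{6·2·6}·(-1)^2·(+1)^6 = +1.
v=3: a=3^4·(≡2), b=3^-2·(≡2) mod 3; (2|3)=-1, (2|3)=-1; (−1)^{4·-2·1}·(-1)^-2·(-1)^4 = +1.
v=5: a=5^-2·(≡4), b=5^1·(≡2) mod 5; (4|5)=+1, (2|5)=-1; (−1)^{-2·1·2}·(+1)^1·(-1)^-2 = +1.
(4301, -11538835 / ℚ) ramifies at {7, 11}: a division algebra.

[7, 11]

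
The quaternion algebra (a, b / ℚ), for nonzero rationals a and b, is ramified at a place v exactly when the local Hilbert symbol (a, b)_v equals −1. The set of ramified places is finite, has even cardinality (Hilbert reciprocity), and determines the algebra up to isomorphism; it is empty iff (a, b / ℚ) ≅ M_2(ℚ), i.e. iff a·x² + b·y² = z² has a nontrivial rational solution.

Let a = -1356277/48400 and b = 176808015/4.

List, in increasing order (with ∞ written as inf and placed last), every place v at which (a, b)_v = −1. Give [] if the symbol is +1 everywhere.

(a, b) ≡ (-13, 242535) mod (ℚ^×)²; places V = {2, 3, 5, 11, 13, 17, 19, 23, 37, ∞}.
(a,b)_∞: sgn(-13)=−, sgn(242535)=+, so +1.
(a,b)_11: α=-2, u≡3; β=0, v≡8 (mod 11); (3|11)=+1, (8|11)=-1; sign (−1)^0·+1^0·-1^-2 = +1.
(a,b)_13: α=1, u≡9; β=0, v≡5 (mod 13); (9|13)=+1, (5|13)=-1; sign (−1)^0·+1^0·-1^1 = -1.
(a,b)_3: α=0, u≡2; β=7, v≡1 (mod 3); (2|3)=-1, (1|3)=+1; sign (−1)^0·-1^7·+1^0 = -1.
(a,b)_2: α=-4, β=-2; u≡3, v≡7 (mod 8); ε(u)ε(v)=1·1, αω(v)=-4·0, βω(u)=-2·1; sum ≡ 1  ⇒  -1.
(a,b)_17: α=2, u≡16; β=0, v≡2 (mod 17); (16|17)=+1, (2|17)=+1; sign (−1)^0·+1^0·+1^2 = +1.
(a,b)_37: α=0, u≡8; β=1, v≡2 (mod 37); (8|37)=-1, (2|37)=-1; sign (−1)^0·-1^1·-1^0 = -1.
(a,b)_23: α=0, u≡7; β=1, v≡21 (mod 23); (7|23)=-1, (21|23)=-1; sign (−1)^0·-1^1·-1^0 = -1.
(a,b)_19: α=2, u≡17; β=1, v≡9 (mod 19); (17|19)=+1, (9|19)=+1; sign (−1)^0·+1^1·+1^2 = +1.
(a,b)_5: α=-2, u≡3; β=1, v≡2 (mod 5); (3|5)=-1, (2|5)=-1; sign (−1)^0·-1^1·-1^-2 = -1.
Ram(-13, 242535) = {2, 3, 5, 13, 23, 37}; no ℚ_2-point on the conic.

[2, 3, 5, 13, 23, 37]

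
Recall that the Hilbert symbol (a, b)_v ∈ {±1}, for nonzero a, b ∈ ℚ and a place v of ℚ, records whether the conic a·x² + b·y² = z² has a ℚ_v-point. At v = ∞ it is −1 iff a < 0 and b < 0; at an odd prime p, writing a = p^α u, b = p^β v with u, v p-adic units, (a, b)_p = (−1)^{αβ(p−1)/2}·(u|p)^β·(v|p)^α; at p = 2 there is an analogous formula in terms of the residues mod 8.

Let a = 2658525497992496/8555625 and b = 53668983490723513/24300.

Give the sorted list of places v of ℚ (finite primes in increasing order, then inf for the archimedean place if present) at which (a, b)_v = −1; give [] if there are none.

[2, 3, 29, 31]

(a, b) ≡ (899, 871131) mod (ℚ^×)²; places V = {2, 3, 5, 11, 13, 17, 19, 29, 31, ∞}.
(a,b)_2: α=4, β=-2; u≡3, v≡3 (mod 8); ε(u)ε(v)=1·1, αω(v)=4·1, βω(u)=-2·1; sum ≡ 1  ⇒  -1.
(a,b)_3: α=-4, u≡2; β=-5, v≡1 (mod 3); (2|3)=-1, (1|3)=+1; sign (−1)^0·-1^-5·+1^-4 = -1.
(a,b)_5: α=-4, u≡4; β=-2, v≡4 (mod 5); (4|5)=+1, (4|5)=+1; sign (−1)^0·+1^-2·+1^-4 = +1.
(a,b)_31: α=1, u≡29; β=1, v≡23 (mod 31); (29|31)=-1, (23|31)=-1; sign (−1)^1·-1^1·-1^1 = -1.
(a,b)_11: α=6, u≡2; β=6, v≡6 (mod 11); (2|11)=-1, (6|11)=-1; sign (−1)^0·-1^6·-1^6 = +1.
(a,b)_29: α=1, u≡27; β=1, v≡4 (mod 29); (27|29)=-1, (4|29)=+1; sign (−1)^0·-1^1·+1^1 = -1.
(a,b)_∞: sgn(899)=+, sgn(871131)=+, so +1.
(a,b)_13: α=-2, u≡5; β=0, v≡1 (mod 13); (5|13)=-1, (1|13)=+1; sign (−1)^0·-1^0·+1^-2 = +1.
(a,b)_19: α=2, u≡4; β=3, v≡10 (mod 19); (4|19)=+1, (10|19)=-1; sign (−1)^0·+1^3·-1^2 = +1.
(a,b)_17: α=2, u≡13; β=3, v≡6 (mod 17); (13|17)=+1, (6|17)=-1; sign (−1)^0·+1^3·-1^2 = +1.
|Ram(899, 871131)| = 4, even; anisotropic at {2, 3, 29, 31}.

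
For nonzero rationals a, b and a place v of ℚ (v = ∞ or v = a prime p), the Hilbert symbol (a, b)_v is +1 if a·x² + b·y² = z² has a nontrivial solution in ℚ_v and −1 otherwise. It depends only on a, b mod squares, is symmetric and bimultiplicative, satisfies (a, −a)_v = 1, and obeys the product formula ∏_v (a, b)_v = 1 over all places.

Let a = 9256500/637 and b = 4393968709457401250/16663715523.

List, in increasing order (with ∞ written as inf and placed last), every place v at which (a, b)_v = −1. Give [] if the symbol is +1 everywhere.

Mod squares: a ≡ 1105, b ≡ 6. Check v ∈ {∞, 2, 3, 5, 7, 11, 13, 17, 19, 37, 41}.
v=37: a=37^0·(≡17), b=37^2·(≡19) mod 37; (17|37)=-1, (19|37)=-1; (−1)^{0·2·18}·(-1)^2·(-1)^0 = +1.
v=7: a=7^-2·(≡6), b=7^-4·(≡3) mod 7; (6|7)=-1, (3|7)=-1; (−1)^{-2·-4·3}·(-1)^-4·(-1)^-2 = +1.
v=17: a=17^1·(≡3), b=17^2·(≡3) mod 17; (3|17)=-1, (3|17)=-1; (−1)^{1·2·8}·(-1)^2·(-1)^1 = -1.
v=13: a=13^-1·(≡11), b=13^-4·(≡11) mod 13; (11|13)=-1, (11|13)=-1; (−1)^{-1·-4·6}·(-1)^-4·(-1)^-1 = -1.
v=41: a=41^0·(≡8), b=41^2·(≡7) mod 41; (8|41)=+1, (7|41)=-1; (−1)^{0·2·20}·(+1)^2·(-1)^0 = +1.
v=11: a=11^2·(≡5), b=11^4·(≡6) mod 11; (5|11)=+1, (6|11)=-1; (−1)^{2·4·5}·(+1)^4·(-1)^2 = +1.
v=19: a=19^0·(≡8), b=19^2·(≡6) mod 19; (8|19)=-1, (6|19)=+1; (−1)^{0·2·9}·(-1)^2·(+1)^0 = +1.
v=∞: 1105 > 0 and 6 > 0  ⇒  (a,b)_∞ = +1.
v=3: a=3^2·(≡1), b=3^-5·(≡2) mod 3; (1|3)=+1, (2|3)=-1; (−1)^{2·-5·1}·(+1)^-5·(-1)^2 = +1.
v=5: a=5^3·(≡1), b=5^4·(≡4) mod 5; (1|5)=+1, (4|5)=+1; (−1)^{3·4·2}·(+1)^4·(+1)^3 = +1.
v=2: v_2(a)=2, v_2(b)=1; units ≡ 1, 3 (mod 8); ε·ε+αω+βω = 0·1+2·1+1·0 ≡ 0  ⇒  (a,b)_2 = +1.
(1105, 6 / ℚ) ramifies at {13, 17}: a division algebra.

[13, 17]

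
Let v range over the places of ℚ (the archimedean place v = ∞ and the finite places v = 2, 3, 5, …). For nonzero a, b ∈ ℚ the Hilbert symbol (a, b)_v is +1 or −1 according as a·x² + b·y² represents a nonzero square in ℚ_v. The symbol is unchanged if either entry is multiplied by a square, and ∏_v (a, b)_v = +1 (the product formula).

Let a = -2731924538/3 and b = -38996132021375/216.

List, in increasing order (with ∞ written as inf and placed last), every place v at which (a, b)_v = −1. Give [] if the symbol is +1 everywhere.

(a, b) ≡ (-463326, -74730) mod (ℚ^×)²; places V = {2, 3, 5, 7, 19, 31, 47, 53, ∞}.
(a,b)_7: α=2, u≡1; β=0, v≡4 (mod 7); (1|7)=+1, (4|7)=+1; sign (−1)^0·+1^0·+1^2 = +1.
(a,b)_19: α=2, u≡14; β=4, v≡17 (mod 19); (14|19)=-1, (17|19)=+1; sign (−1)^0·-1^4·+1^2 = +1.
(a,b)_31: α=1, u≡26; β=2, v≡29 (mod 31); (26|31)=-1, (29|31)=-1; sign (−1)^0·-1^2·-1^1 = -1.
(a,b)_2: α=1, β=-3; u≡1, v≡3 (mod 8); ε(u)ε(v)=0·1, αω(v)=1·1, βω(u)=-3·0; sum ≡ 1  ⇒  -1.
(a,b)_5: α=0, u≡4; β=3, v≡4 (mod 5); (4|5)=+1, (4|5)=+1; sign (−1)^0·+1^3·+1^0 = +1.
(a,b)_53: α=1, u≡31; β=1, v≡22 (mod 53); (31|53)=-1, (22|53)=-1; sign (−1)^0·-1^1·-1^1 = +1.
(a,b)_47: α=1, u≡7; β=1, v≡32 (mod 47); (7|47)=+1, (32|47)=+1; sign (−1)^1·+1^1·+1^1 = -1.
(a,b)_3: α=-1, u≡1; β=-3, v≡2 (mod 3); (1|3)=+1, (2|3)=-1; sign (−1)^1·+1^-3·-1^-1 = +1.
(a,b)_∞: sgn(-463326)=−, sgn(-74730)=−, so -1.
|Ram(-463326, -74730)| = 4, even; anisotropic at {2, 31, 47, ∞}.

[2, 31, 47, inf]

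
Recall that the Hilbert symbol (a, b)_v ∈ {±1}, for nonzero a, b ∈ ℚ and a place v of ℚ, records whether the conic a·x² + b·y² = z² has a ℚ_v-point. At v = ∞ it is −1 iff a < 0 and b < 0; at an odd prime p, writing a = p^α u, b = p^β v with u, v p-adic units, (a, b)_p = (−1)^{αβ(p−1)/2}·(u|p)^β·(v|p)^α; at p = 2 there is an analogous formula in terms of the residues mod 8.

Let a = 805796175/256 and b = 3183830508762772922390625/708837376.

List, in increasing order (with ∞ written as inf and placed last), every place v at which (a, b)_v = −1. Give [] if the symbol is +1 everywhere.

[19, 29]

(a, b) ≡ (32231847, 21793) mod (ℚ^×)²; places V = {2, 3, 5, 13, 17, 19, 29, 31, 37, ∞}.
(a,b)_17: α=1, u≡1; β=2, v≡16 (mod 17); (1|17)=+1, (16|17)=+1; sign (−1)^0·+1^2·+1^1 = +1.
(a,b)_13: α=0, u≡6; β=-2, v≡8 (mod 13); (6|13)=-1, (8|13)=-1; sign (−1)^0·-1^-2·-1^0 = +1.
(a,b)_29: α=1, u≡26; β=2, v≡12 (mod 29); (26|29)=-1, (12|29)=-1; sign (−1)^0·-1^2·-1^1 = -1.
(a,b)_3: α=1, u≡1; β=4, v≡1 (mod 3); (1|3)=+1, (1|3)=+1; sign (−1)^0·+1^4·+1^1 = +1.
(a,b)_31: α=1, u≡10; β=3, v≡11 (mod 31); (10|31)=+1, (11|31)=-1; sign (−1)^1·+1^3·-1^1 = +1.
(a,b)_2: α=-8, β=-22; u≡7, v≡1 (mod 8); ε(u)ε(v)=1·0, αω(v)=-8·0, βω(u)=-22·0; sum ≡ 0  ⇒  +1.
(a,b)_37: α=1, u≡12; β=3, v≡3 (mod 37); (12|37)=+1, (3|37)=+1; sign (−1)^0·+1^3·+1^1 = +1.
(a,b)_5: α=2, u≡2; β=6, v≡3 (mod 5); (2|5)=-1, (3|5)=-1; sign (−1)^0·-1^6·-1^2 = +1.
(a,b)_19: α=1, u≡5; β=3, v≡9 (mod 19); (5|19)=+1, (9|19)=+1; sign (−1)^1·+1^3·+1^1 = -1.
(a,b)_∞: sgn(32231847)=+, sgn(21793)=+, so +1.
(32231847, 21793 / ℚ) ramifies at {19, 29}: a division algebra.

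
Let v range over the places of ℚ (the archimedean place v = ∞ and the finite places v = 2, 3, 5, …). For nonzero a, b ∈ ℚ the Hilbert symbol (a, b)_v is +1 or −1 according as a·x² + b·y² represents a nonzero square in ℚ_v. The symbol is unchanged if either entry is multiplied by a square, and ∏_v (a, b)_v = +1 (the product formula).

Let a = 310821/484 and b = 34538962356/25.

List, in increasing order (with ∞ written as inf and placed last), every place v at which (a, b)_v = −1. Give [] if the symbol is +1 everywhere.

(a, b) ≡ (861, 1581) mod (ℚ^×)²; places V = {2, 3, 5, 7, 11, 17, 19, 31, 41, ∞}.
(a,b)_2: α=-2, β=2; u≡5, v≡5 (mod 8); ε(u)ε(v)=0·0, αω(v)=-2·1, βω(u)=2·1; sum ≡ 0  ⇒  +1.
(a,b)_11: α=-2, u≡4; β=0, v≡10 (mod 11); (4|11)=+1, (10|11)=-1; sign (−1)^0·+1^0·-1^-2 = +1.
(a,b)_3: α=1, u≡2; β=3, v≡2 (mod 3); (2|3)=-1, (2|3)=-1; sign (−1)^1·-1^3·-1^1 = -1.
(a,b)_31: α=0, u≡22; β=1, v≡2 (mod 31); (22|31)=-1, (2|31)=+1; sign (−1)^0·-1^1·+1^0 = -1.
(a,b)_41: α=1, u≡21; β=2, v≡4 (mod 41); (21|41)=+1, (4|41)=+1; sign (−1)^0·+1^2·+1^1 = +1.
(a,b)_7: α=1, u≡2; β=0, v≡6 (mod 7); (2|7)=+1, (6|7)=-1; sign (−1)^0·+1^0·-1^1 = -1.
(a,b)_17: α=0, u≡14; β=1, v≡1 (mod 17); (14|17)=-1, (1|17)=+1; sign (−1)^0·-1^1·+1^0 = -1.
(a,b)_19: α=2, u≡7; β=2, v≡7 (mod 19); (7|19)=+1, (7|19)=+1; sign (−1)^0·+1^2·+1^2 = +1.
(a,b)_5: α=0, u≡4; β=-2, v≡1 (mod 5); (4|5)=+1, (1|5)=+1; sign (−1)^0·+1^-2·+1^0 = +1.
(a,b)_∞: sgn(861)=+, sgn(1581)=+, so +1.
(861, 1581 / ℚ) ramifies at {3, 7, 17, 31}: a division algebra.

[3, 7, 17, 31]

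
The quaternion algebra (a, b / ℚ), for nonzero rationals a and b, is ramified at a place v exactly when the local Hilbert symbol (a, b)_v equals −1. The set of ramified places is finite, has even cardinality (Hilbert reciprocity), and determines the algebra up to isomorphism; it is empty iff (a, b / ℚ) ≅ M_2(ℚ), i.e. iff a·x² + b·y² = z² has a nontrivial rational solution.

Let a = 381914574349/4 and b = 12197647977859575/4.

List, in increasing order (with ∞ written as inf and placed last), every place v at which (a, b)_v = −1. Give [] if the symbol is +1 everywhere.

[11, 17]

Mod squares: a ≡ 1309, b ≡ 67077087. Check v ∈ {∞, 2, 3, 5, 7, 11, 17, 19, 29, 31}.
v=19: a=19^2·(≡1), b=19^1·(≡3) mod 19; (1|19)=+1, (3|19)=-1; (−1)^{2·1·9}·(+1)^1·(-1)^2 = +1.
v=∞: 1309 > 0 and 67077087 > 0  ⇒  (a,b)_∞ = +1.
v=2: v_2(a)=-2, v_2(b)=-2; units ≡ 5, 7 (mod 8); ε·ε+αω+βω = 0·1+-2·0+-2·1 ≡ 0  ⇒  (a,b)_2 = +1.
v=7: a=7^1·(≡3), b=7^1·(≡4) mod 7; (3|7)=-1, (4|7)=+1; (−1)^{1·1·3}·(-1)^1·(+1)^1 = +1.
v=31: a=31^2·(≡16), b=31^3·(≡2) mod 31; (16|31)=+1, (2|31)=+1; (−1)^{2·3·15}·(+1)^3·(+1)^2 = +1.
v=3: a=3^0·(≡1), b=3^3·(≡2) mod 3; (1|3)=+1, (2|3)=-1; (−1)^{0·3·1}·(+1)^3·(-1)^0 = +1.
v=29: a=29^2·(≡23), b=29^3·(≡27) mod 29; (23|29)=+1, (27|29)=-1; (−1)^{2·3·14}·(+1)^3·(-1)^2 = +1.
v=5: a=5^0·(≡1), b=5^2·(≡2) mod 5; (1|5)=+1, (2|5)=-1; (−1)^{0·2·2}·(+1)^2·(-1)^0 = +1.
v=17: a=17^1·(≡2), b=17^1·(≡10) mod 17; (2|17)=+1, (10|17)=-1; (−1)^{1·1·8}·(+1)^1·(-1)^1 = -1.
v=11: a=11^1·(≡9), b=11^1·(≡3) mod 11; (9|11)=+1, (3|11)=+1; (−1)^{1·1·5}·(+1)^1·(+1)^1 = -1.
(1309, 67077087 / ℚ) ramifies at {11, 17}: a division algebra.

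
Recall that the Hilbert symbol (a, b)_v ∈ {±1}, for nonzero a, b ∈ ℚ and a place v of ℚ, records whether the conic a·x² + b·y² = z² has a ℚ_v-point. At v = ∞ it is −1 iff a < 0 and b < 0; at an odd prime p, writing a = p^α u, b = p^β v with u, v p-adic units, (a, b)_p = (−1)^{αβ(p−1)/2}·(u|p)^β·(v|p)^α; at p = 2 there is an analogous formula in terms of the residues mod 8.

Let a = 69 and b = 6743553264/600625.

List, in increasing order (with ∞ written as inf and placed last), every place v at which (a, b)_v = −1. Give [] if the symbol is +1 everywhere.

Mod squares: a ≡ 69, b ≡ 1311. Check v ∈ {∞, 2, 3, 5, 7, 19, 23, 31}.
v=3: a=3^1·(≡2), b=3^9·(≡2) mod 3; (2|3)=-1, (2|3)=-1; (−1)^{1·9·1}·(-1)^9·(-1)^1 = -1.
v=∞: 69 > 0 and 1311 > 0  ⇒  (a,b)_∞ = +1.
v=2: v_2(a)=0, v_2(b)=4; units ≡ 5, 7 (mod 8); ε·ε+αω+βω = 0·1+0·0+4·1 ≡ 0  ⇒  (a,b)_2 = +1.
v=19: a=19^0·(≡12), b=19^1·(≡13) mod 19; (12|19)=-1, (13|19)=-1; (−1)^{0·1·9}·(-1)^1·(-1)^0 = -1.
v=5: a=5^0·(≡4), b=5^-4·(≡4) mod 5; (4|5)=+1, (4|5)=+1; (−1)^{0·-4·2}·(+1)^-4·(+1)^0 = +1.
v=23: a=23^1·(≡3), b=23^1·(≡21) mod 23; (3|23)=+1, (21|23)=-1; (−1)^{1·1·11}·(+1)^1·(-1)^1 = +1.
v=7: a=7^0·(≡6), b=7^2·(≡2) mod 7; (6|7)=-1, (2|7)=+1; (−1)^{0·2·3}·(-1)^2·(+1)^0 = +1.
v=31: a=31^0·(≡7), b=31^-2·(≡14) mod 31; (7|31)=+1, (14|31)=+1; (−1)^{0·-2·15}·(+1)^-2·(+1)^0 = +1.
(69, 1311 / ℚ) ramifies at {3, 19}: a division algebra.

[3, 19]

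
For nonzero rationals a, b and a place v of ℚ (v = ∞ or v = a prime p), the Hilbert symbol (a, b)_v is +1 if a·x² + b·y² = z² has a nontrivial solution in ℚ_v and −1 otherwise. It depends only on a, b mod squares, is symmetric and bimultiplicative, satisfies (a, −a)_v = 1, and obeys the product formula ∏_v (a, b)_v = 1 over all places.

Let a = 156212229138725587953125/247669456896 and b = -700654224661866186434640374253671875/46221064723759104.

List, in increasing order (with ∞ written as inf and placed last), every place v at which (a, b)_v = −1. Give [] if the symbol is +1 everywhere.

(a, b) ≡ (341, -1137235) mod (ℚ^×)²; places V = {2, 3, 5, 7, 11, 13, 23, 29, 31, ∞}.
(a,b)_23: α=2, u≡7; β=3, v≡14 (mod 23); (7|23)=-1, (14|23)=-1; sign (−1)^0·-1^3·-1^2 = -1.
(a,b)_5: α=6, u≡4; β=7, v≡2 (mod 5); (4|5)=+1, (2|5)=-1; sign (−1)^0·+1^7·-1^6 = +1.
(a,b)_31: α=3, u≡24; β=5, v≡28 (mod 31); (24|31)=-1, (28|31)=+1; sign (−1)^1·-1^5·+1^3 = +1.
(a,b)_2: α=-22, β=-30; u≡5, v≡5 (mod 8); ε(u)ε(v)=0·0, αω(v)=-22·1, βω(u)=-30·1; sum ≡ 0  ⇒  +1.
(a,b)_7: α=4, u≡5; β=6, v≡3 (mod 7); (5|7)=-1, (3|7)=-1; sign (−1)^0·-1^6·-1^4 = +1.
(a,b)_11: α=1, u≡9; β=1, v≡9 (mod 11); (9|11)=+1, (9|11)=+1; sign (−1)^1·+1^1·+1^1 = -1.
(a,b)_13: α=4, u≡4; β=8, v≡8 (mod 13); (4|13)=+1, (8|13)=-1; sign (−1)^0·+1^8·-1^4 = +1.
(a,b)_3: α=-10, u≡2; β=-16, v≡2 (mod 3); (2|3)=-1, (2|3)=-1; sign (−1)^0·-1^-16·-1^-10 = +1.
(a,b)_29: α=2, u≡20; β=3, v≡1 (mod 29); (20|29)=+1, (1|29)=+1; sign (−1)^0·+1^3·+1^2 = +1.
(a,b)_∞: sgn(341)=+, sgn(-1137235)=−, so +1.
Ram(341, -1137235) = {11, 23}; no ℚ_11-point on the conic.

[11, 23]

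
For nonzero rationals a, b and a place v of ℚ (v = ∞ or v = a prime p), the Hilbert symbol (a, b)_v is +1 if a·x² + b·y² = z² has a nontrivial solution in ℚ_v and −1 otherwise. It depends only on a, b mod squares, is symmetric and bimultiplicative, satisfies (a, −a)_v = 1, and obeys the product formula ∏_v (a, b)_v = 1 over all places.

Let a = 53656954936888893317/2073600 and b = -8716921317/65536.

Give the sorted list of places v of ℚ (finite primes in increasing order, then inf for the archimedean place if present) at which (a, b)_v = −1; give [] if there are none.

[13, 19, 23, 31, 43, 47]

Mod squares: a ≡ 102149134997, b ≡ -576173. Check v ∈ {∞, 2, 3, 5, 7, 13, 19, 23, 31, 41, 43, 47}.
v=31: a=31^1·(≡27), b=31^0·(≡12) mod 31; (27|31)=-1, (12|31)=-1; (−1)^{1·0·15}·(-1)^0·(-1)^1 = -1.
v=5: a=5^-2·(≡3), b=5^0·(≡3) mod 5; (3|5)=-1, (3|5)=-1; (−1)^{-2·0·2}·(-1)^0·(-1)^-2 = +1.
v=7: a=7^1·(≡6), b=7^0·(≡4) mod 7; (6|7)=-1, (4|7)=+1; (−1)^{1·0·3}·(-1)^0·(+1)^1 = +1.
v=41: a=41^3·(≡1), b=41^3·(≡5) mod 41; (1|41)=+1, (5|41)=+1; (−1)^{3·3·20}·(+1)^3·(+1)^3 = +1.
v=13: a=13^3·(≡8), b=13^1·(≡4) mod 13; (8|13)=-1, (4|13)=+1; (−1)^{3·1·6}·(-1)^1·(+1)^3 = -1.
v=19: a=19^1·(≡8), b=19^0·(≡2) mod 19; (8|19)=-1, (2|19)=-1; (−1)^{1·0·9}·(-1)^0·(-1)^1 = -1.
v=47: a=47^1·(≡7), b=47^1·(≡3) mod 47; (7|47)=+1, (3|47)=+1; (−1)^{1·1·23}·(+1)^1·(+1)^1 = -1.
v=2: v_2(a)=-10, v_2(b)=-16; units ≡ 5, 3 (mod 8); ε·ε+αω+βω = 0·1+-10·1+-16·1 ≡ 0  ⇒  (a,b)_2 = +1.
v=3: a=3^-4·(≡2), b=3^2·(≡1) mod 3; (2|3)=-1, (1|3)=+1; (−1)^{-4·2·1}·(-1)^2·(+1)^-4 = +1.
v=23: a=23^1·(≡10), b=23^1·(≡15) mod 23; (10|23)=-1, (15|23)=-1; (−1)^{1·1·11}·(-1)^1·(-1)^1 = -1.
v=43: a=43^3·(≡13), b=43^0·(≡28) mod 43; (13|43)=+1, (28|43)=-1; (−1)^{3·0·21}·(+1)^0·(-1)^3 = -1.
v=∞: 102149134997 > 0 and -576173 < 0  ⇒  (a,b)_∞ = +1.
(102149134997, -576173 / ℚ) ramifies at {13, 19, 23, 31, 43, 47}: a division algebra.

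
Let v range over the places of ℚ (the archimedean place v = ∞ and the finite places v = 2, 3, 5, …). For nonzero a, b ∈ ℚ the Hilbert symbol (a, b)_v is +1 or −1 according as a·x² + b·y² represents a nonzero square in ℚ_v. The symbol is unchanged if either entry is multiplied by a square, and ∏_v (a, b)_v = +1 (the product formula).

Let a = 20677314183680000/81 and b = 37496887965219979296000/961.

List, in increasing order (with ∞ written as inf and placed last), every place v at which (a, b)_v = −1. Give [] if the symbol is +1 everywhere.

Mod squares: a ≡ 79373, b ≡ 85085. Check v ∈ {∞, 2, 3, 5, 7, 11, 13, 17, 23, 29, 31}.
v=17: a=17^1·(≡11), b=17^1·(≡12) mod 17; (11|17)=-1, (12|17)=-1; (−1)^{1·1·8}·(-1)^1·(-1)^1 = +1.
v=3: a=3^-4·(≡2), b=3^2·(≡2) mod 3; (2|3)=-1, (2|3)=-1; (−1)^{-4·2·1}·(-1)^2·(-1)^-4 = +1.
v=31: a=31^0·(≡12), b=31^-2·(≡3) mod 31; (12|31)=-1, (3|31)=-1; (−1)^{0·-2·15}·(-1)^-2·(-1)^0 = +1.
v=5: a=5^4·(≡3), b=5^3·(≡3) mod 5; (3|5)=-1, (3|5)=-1; (−1)^{4·3·2}·(-1)^3·(-1)^4 = -1.
v=13: a=13^0·(≡5), b=13^3·(≡7) mod 13; (5|13)=-1, (7|13)=-1; (−1)^{0·3·6}·(-1)^3·(-1)^0 = -1.
v=∞: 79373 > 0 and 85085 > 0  ⇒  (a,b)_∞ = +1.
v=11: a=11^2·(≡8), b=11^3·(≡2) mod 11; (8|11)=-1, (2|11)=-1; (−1)^{2·3·5}·(-1)^3·(-1)^2 = -1.
v=23: a=23^1·(≡6), b=23^2·(≡16) mod 23; (6|23)=+1, (16|23)=+1; (−1)^{1·2·11}·(+1)^2·(+1)^1 = +1.
v=2: v_2(a)=12, v_2(b)=8; units ≡ 5, 5 (mod 8); ε·ε+αω+βω = 0·0+12·1+8·1 ≡ 0  ⇒  (a,b)_2 = +1.
v=7: a=7^1·(≡6), b=7^1·(≡6) mod 7; (6|7)=-1, (6|7)=-1; (−1)^{1·1·3}·(-1)^1·(-1)^1 = -1.
v=29: a=29^3·(≡27), b=29^4·(≡16) mod 29; (27|29)=-1, (16|29)=+1; (−1)^{3·4·14}·(-1)^4·(+1)^3 = +1.
|Ram(79373, 85085)| = 4, even; anisotropic at {5, 7, 11, 13}.

[5, 7, 11, 13]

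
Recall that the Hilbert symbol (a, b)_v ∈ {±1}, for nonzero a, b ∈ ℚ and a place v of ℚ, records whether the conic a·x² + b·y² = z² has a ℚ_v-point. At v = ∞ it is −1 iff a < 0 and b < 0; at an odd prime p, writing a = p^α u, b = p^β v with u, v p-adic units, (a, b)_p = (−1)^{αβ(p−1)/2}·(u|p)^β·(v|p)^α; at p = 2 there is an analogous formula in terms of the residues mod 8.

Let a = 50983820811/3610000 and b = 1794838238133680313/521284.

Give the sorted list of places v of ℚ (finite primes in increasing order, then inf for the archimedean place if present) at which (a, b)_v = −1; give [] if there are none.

(a, b) ≡ (19499, 2697) mod (ℚ^×)²; places V = {2, 3, 5, 7, 11, 17, 19, 29, 31, 37, ∞}.
(a,b)_29: α=0, u≡10; β=1, v≡7 (mod 29); (10|29)=-1, (7|29)=+1; sign (−1)^0·-1^1·+1^0 = -1.
(a,b)_3: α=2, u≡2; β=7, v≡2 (mod 3); (2|3)=-1, (2|3)=-1; sign (−1)^0·-1^7·-1^2 = -1.
(a,b)_37: α=1, u≡36; β=2, v≡30 (mod 37); (36|37)=+1, (30|37)=+1; sign (−1)^0·+1^2·+1^1 = +1.
(a,b)_11: α=2, u≡10; β=0, v≡7 (mod 11); (10|11)=-1, (7|11)=-1; sign (−1)^0·-1^0·-1^2 = +1.
(a,b)_5: α=-4, u≡1; β=0, v≡2 (mod 5); (1|5)=+1, (2|5)=-1; sign (−1)^0·+1^0·-1^-4 = +1.
(a,b)_31: α=1, u≡20; β=3, v≡20 (mod 31); (20|31)=+1, (20|31)=+1; sign (−1)^1·+1^3·+1^1 = -1.
(a,b)_∞: sgn(19499)=+, sgn(2697)=+, so +1.
(a,b)_19: α=-2, u≡16; β=-4, v≡12 (mod 19); (16|19)=+1, (12|19)=-1; sign (−1)^0·+1^-4·-1^-2 = +1.
(a,b)_17: α=1, u≡2; β=2, v≡14 (mod 17); (2|17)=+1, (14|17)=-1; sign (−1)^0·+1^2·-1^1 = -1.
(a,b)_2: α=-4, β=-2; u≡3, v≡1 (mod 8); ε(u)ε(v)=1·0, αω(v)=-4·0, βω(u)=-2·1; sum ≡ 0  ⇒  +1.
(a,b)_7: α=4, u≡1; β=4, v≡4 (mod 7); (1|7)=+1, (4|7)=+1; sign (−1)^0·+1^4·+1^4 = +1.
(19499, 2697 / ℚ) ramifies at {3, 17, 29, 31}: a division algebra.

[3, 17, 29, 31]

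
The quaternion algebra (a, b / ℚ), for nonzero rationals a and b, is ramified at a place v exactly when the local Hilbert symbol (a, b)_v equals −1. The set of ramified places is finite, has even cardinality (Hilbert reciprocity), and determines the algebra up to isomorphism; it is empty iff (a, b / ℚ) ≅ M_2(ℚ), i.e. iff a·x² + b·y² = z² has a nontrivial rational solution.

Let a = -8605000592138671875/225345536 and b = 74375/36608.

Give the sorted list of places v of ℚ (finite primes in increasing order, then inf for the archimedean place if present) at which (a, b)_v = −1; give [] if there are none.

Mod squares: a ≡ -510510, b ≡ 17017. Check v ∈ {∞, 2, 3, 5, 7, 11, 13, 17, 23, 29}.
v=23: a=23^-2·(≡14), b=23^0·(≡21) mod 23; (14|23)=-1, (21|23)=-1; (−1)^{-2·0·11}·(-1)^0·(-1)^-2 = +1.
v=5: a=5^11·(≡3), b=5^4·(≡3) mod 5; (3|5)=-1, (3|5)=-1; (−1)^{11·4·2}·(-1)^4·(-1)^11 = -1.
v=29: a=29^2·(≡5), b=29^0·(≡28) mod 29; (5|29)=+1, (28|29)=+1; (−1)^{2·0·14}·(+1)^0·(+1)^2 = +1.
v=11: a=11^3·(≡2), b=11^-1·(≡8) mod 11; (2|11)=-1, (8|11)=-1; (−1)^{3·-1·5}·(-1)^-1·(-1)^3 = -1.
v=7: a=7^3·(≡3), b=7^1·(≡4) mod 7; (3|7)=-1, (4|7)=+1; (−1)^{3·1·3}·(-1)^1·(+1)^3 = +1.
v=2: v_2(a)=-15, v_2(b)=-8; units ≡ 1, 1 (mod 8); ε·ε+αω+βω = 0·0+-15·0+-8·0 ≡ 0  ⇒  (a,b)_2 = +1.
v=17: a=17^1·(≡2), b=17^1·(≡13) mod 17; (2|17)=+1, (13|17)=+1; (−1)^{1·1·8}·(+1)^1·(+1)^1 = +1.
v=∞: -510510 < 0 and 17017 > 0  ⇒  (a,b)_∞ = +1.
v=3: a=3^3·(≡2), b=3^0·(≡1) mod 3; (2|3)=-1, (1|3)=+1; (−1)^{3·0·1}·(-1)^0·(+1)^3 = +1.
v=13: a=13^-1·(≡4), b=13^-1·(≡10) mod 13; (4|13)=+1, (10|13)=+1; (−1)^{-1·-1·6}·(+1)^-1·(+1)^-1 = +1.
(-510510, 17017 / ℚ) ramifies at {5, 11}: a division algebra.

[5, 11]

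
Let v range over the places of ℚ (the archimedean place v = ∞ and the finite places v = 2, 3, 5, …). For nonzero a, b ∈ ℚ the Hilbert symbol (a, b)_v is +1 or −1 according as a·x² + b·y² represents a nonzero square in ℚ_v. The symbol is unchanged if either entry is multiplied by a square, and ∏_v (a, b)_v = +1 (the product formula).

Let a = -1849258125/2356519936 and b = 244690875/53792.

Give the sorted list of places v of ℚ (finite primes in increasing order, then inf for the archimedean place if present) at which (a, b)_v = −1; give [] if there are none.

[5, 13]

Mod squares: a ≡ -2717, b ≡ 1430. Check v ∈ {∞, 2, 3, 5, 11, 13, 19, 37, 41}.
v=2: v_2(a)=-10, v_2(b)=-5; units ≡ 3, 3 (mod 8); ε·ε+αω+βω = 1·1+-10·1+-5·1 ≡ 0  ⇒  (a,b)_2 = +1.
v=19: a=19^1·(≡6), b=19^0·(≡7) mod 19; (6|19)=+1, (7|19)=+1; (−1)^{1·0·9}·(+1)^0·(+1)^1 = +1.
v=5: a=5^4·(≡2), b=5^3·(≡1) mod 5; (2|5)=-1, (1|5)=+1; (−1)^{4·3·2}·(-1)^3·(+1)^4 = -1.
v=11: a=11^3·(≡2), b=11^1·(≡9) mod 11; (2|11)=-1, (9|11)=+1; (−1)^{3·1·5}·(-1)^1·(+1)^3 = +1.
v=41: a=41^-2·(≡30), b=41^-2·(≡4) mod 41; (30|41)=-1, (4|41)=+1; (−1)^{-2·-2·20}·(-1)^-2·(+1)^-2 = +1.
v=37: a=37^-2·(≡7), b=37^0·(≡13) mod 37; (7|37)=+1, (13|37)=-1; (−1)^{-2·0·18}·(+1)^0·(-1)^-2 = +1.
v=13: a=13^1·(≡4), b=13^3·(≡11) mod 13; (4|13)=+1, (11|13)=-1; (−1)^{1·3·6}·(+1)^3·(-1)^1 = -1.
v=∞: -2717 < 0 and 1430 > 0  ⇒  (a,b)_∞ = +1.
v=3: a=3^2·(≡1), b=3^4·(≡2) mod 3; (1|3)=+1, (2|3)=-1; (−1)^{2·4·1}·(+1)^4·(-1)^2 = +1.
|Ram(-2717, 1430)| = 2, even; anisotropic at {5, 13}.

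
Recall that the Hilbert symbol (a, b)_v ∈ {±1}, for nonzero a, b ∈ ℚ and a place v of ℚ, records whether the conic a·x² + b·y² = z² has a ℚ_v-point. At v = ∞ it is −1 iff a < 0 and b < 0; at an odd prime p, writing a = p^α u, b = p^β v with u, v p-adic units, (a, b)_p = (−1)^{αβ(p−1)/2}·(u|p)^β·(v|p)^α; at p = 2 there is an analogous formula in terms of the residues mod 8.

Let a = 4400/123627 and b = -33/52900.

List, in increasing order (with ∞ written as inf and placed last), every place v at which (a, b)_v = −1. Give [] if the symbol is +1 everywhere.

Mod squares: a ≡ 33, b ≡ -33. Check v ∈ {∞, 2, 3, 5, 7, 11, 23, 29}.
v=2: v_2(a)=4, v_2(b)=-2; units ≡ 1, 7 (mod 8); ε·ε+αω+βω = 0·1+4·0+-2·0 ≡ 0  ⇒  (a,b)_2 = +1.
v=5: a=5^2·(≡3), b=5^-2·(≡2) mod 5; (3|5)=-1, (2|5)=-1; (−1)^{2·-2·2}·(-1)^-2·(-1)^2 = +1.
v=29: a=29^-2·(≡25), b=29^0·(≡28) mod 29; (25|29)=+1, (28|29)=+1; (−1)^{-2·0·14}·(+1)^0·(+1)^-2 = +1.
v=∞: 33 > 0 and -33 < 0  ⇒  (a,b)_∞ = +1.
v=7: a=7^-2·(≡6), b=7^0·(≡2) mod 7; (6|7)=-1, (2|7)=+1; (−1)^{-2·0·3}·(-1)^0·(+1)^-2 = +1.
v=23: a=23^0·(≡15), b=23^-2·(≡16) mod 23; (15|23)=-1, (16|23)=+1; (−1)^{0·-2·11}·(-1)^-2·(+1)^0 = +1.
v=3: a=3^-1·(≡2), b=3^1·(≡1) mod 3; (2|3)=-1, (1|3)=+1; (−1)^{-1·1·1}·(-1)^1·(+1)^-1 = +1.
v=11: a=11^1·(≡9), b=11^1·(≡8) mod 11; (9|11)=+1, (8|11)=-1; (−1)^{1·1·5}·(+1)^1·(-1)^1 = +1.
Every local symbol is +1, so the conic 33·x² + -33·y² = z² has ℚ_v-points for all v and hence a ℚ-point; (a, b / ℚ) ≅ M_2(ℚ).

[]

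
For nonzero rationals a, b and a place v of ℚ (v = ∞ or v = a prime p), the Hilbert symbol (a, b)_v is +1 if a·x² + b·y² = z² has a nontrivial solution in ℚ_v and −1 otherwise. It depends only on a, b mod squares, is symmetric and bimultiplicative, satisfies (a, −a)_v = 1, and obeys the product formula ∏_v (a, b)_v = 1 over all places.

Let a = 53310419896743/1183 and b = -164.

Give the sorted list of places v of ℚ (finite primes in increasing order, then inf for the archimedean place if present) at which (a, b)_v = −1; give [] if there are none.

(a, b) ≡ (8729, -41) mod (ℚ^×)²; places V = {2, 3, 7, 13, 29, 41, 43, ∞}.
(a,b)_29: α=1, u≡21; β=0, v≡10 (mod 29); (21|29)=-1, (10|29)=-1; sign (−1)^0·-1^0·-1^1 = -1.
(a,b)_41: α=6, u≡36; β=1, v≡37 (mod 41); (36|41)=+1, (37|41)=+1; sign (−1)^0·+1^1·+1^6 = +1.
(a,b)_43: α=1, u≡40; β=0, v≡8 (mod 43); (40|43)=+1, (8|43)=-1; sign (−1)^0·+1^0·-1^1 = -1.
(a,b)_2: α=0, β=2; u≡1, v≡7 (mod 8); ε(u)ε(v)=0·1, αω(v)=0·0, βω(u)=2·0; sum ≡ 0  ⇒  +1.
(a,b)_7: α=-1, u≡2; β=0, v≡4 (mod 7); (2|7)=+1, (4|7)=+1; sign (−1)^0·+1^0·+1^-1 = +1.
(a,b)_3: α=2, u≡2; β=0, v≡1 (mod 3); (2|3)=-1, (1|3)=+1; sign (−1)^0·-1^0·+1^2 = +1.
(a,b)_13: α=-2, u≡5; β=0, v≡5 (mod 13); (5|13)=-1, (5|13)=-1; sign (−1)^0·-1^0·-1^-2 = +1.
(a,b)_∞: sgn(8729)=+, sgn(-41)=−, so +1.
Ram(8729, -41) = {29, 43}; no ℚ_29-point on the conic.

[29, 43]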